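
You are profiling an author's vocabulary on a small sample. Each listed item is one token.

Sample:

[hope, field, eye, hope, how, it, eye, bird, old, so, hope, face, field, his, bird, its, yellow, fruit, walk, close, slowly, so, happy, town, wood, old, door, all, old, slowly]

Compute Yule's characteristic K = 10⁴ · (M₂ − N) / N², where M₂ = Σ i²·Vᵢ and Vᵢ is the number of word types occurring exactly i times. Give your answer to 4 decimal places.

Frequencies: hope:3, old:3, field:2, eye:2, bird:2, so:2, slowly:2, how:1, it:1, face:1, his:1, its:1, yellow:1, fruit:1, walk:1, close:1, happy:1, town:1, wood:1, door:1, … (1 more, each freq 1)
N = 30. Frequency spectrum: V_1=14, V_2=5, V_3=2
M₂ = 1²·14 + 2²·5 + 3²·2 = 52
K = 10000 × (52 − 30) / 30² = 244.4444

244.4444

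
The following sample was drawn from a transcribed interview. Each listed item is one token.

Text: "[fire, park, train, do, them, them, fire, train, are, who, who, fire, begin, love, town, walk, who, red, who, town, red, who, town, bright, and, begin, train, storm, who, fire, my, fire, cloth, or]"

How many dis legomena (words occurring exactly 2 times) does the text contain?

3

Frequencies: who:6, fire:5, train:3, town:3, them:2, begin:2, red:2, park:1, do:1, are:1, love:1, walk:1, bright:1, and:1, storm:1, my:1, cloth:1, or:1
Words with frequency 2: begin, red, them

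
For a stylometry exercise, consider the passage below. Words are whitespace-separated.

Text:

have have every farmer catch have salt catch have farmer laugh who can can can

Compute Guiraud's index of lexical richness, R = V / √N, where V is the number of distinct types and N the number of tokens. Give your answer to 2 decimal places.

2.07

N = 15, V = 8.
√N = 3.872983
R = 8 / 3.872983 = 2.07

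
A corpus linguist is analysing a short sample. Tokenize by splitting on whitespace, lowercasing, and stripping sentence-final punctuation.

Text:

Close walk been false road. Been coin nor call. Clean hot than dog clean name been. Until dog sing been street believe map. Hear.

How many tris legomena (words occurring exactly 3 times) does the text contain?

Frequencies: been:4, clean:2, dog:2, close:1, walk:1, false:1, road:1, coin:1, nor:1, call:1, hot:1, than:1, name:1, until:1, sing:1, street:1, believe:1, map:1, hear:1
Words with frequency 3: (none)

0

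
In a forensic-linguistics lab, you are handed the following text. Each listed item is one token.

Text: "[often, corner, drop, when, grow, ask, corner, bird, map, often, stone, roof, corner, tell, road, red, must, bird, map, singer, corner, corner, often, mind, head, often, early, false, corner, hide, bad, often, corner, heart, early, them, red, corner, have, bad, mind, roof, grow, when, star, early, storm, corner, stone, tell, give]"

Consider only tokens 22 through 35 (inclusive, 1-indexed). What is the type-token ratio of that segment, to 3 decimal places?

Segment tokens 22–35: corner, often, mind, head, often, early, false, corner, hide, bad, often, corner, heart, early
Segment N = 14, segment V = 9.
TTR = 9 / 14 = 0.643

0.643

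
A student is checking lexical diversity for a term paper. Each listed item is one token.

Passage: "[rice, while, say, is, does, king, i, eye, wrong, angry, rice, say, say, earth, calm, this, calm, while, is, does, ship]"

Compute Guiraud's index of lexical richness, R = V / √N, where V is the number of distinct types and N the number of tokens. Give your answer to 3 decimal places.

N = 21, V = 14.
√N = 4.582576
R = 14 / 4.582576 = 3.055

3.055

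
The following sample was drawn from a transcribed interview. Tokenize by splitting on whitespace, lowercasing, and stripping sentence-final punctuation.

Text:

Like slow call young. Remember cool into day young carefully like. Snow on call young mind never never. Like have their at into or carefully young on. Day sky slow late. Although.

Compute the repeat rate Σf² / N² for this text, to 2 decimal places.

Frequencies: young:4, like:3, slow:2, call:2, into:2, day:2, carefully:2, on:2, never:2, remember:1, cool:1, snow:1, mind:1, have:1, their:1, at:1, or:1, sky:1, late:1, although:1
Σf² = 64; N² = 1024
Repeat rate = 64 / 1024 = 0.06

0.06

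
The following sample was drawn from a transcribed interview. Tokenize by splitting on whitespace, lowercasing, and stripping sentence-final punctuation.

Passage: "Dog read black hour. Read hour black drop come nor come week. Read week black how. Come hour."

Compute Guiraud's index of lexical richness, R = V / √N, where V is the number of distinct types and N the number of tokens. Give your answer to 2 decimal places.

N = 18, V = 9.
√N = 4.242641
R = 9 / 4.242641 = 2.12

2.12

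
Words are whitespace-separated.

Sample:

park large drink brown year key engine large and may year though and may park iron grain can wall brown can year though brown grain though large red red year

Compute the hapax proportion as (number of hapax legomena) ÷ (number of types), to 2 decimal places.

0.33

Frequencies: year:4, large:3, brown:3, though:3, park:2, and:2, may:2, grain:2, can:2, red:2, drink:1, key:1, engine:1, iron:1, wall:1
Hapax count = 5; type count = 15.
Ratio = 5 / 15 = 0.33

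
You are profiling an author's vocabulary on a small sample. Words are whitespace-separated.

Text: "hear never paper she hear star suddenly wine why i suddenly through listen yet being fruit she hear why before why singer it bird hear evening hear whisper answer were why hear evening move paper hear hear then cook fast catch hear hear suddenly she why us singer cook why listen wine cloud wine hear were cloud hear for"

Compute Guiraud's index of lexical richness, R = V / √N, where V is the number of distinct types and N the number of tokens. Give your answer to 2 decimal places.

N = 59, V = 30.
√N = 7.681146
R = 30 / 7.681146 = 3.91

3.91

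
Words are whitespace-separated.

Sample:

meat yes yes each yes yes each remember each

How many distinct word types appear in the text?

4

Distinct types: {each, meat, remember, yes}
V = 4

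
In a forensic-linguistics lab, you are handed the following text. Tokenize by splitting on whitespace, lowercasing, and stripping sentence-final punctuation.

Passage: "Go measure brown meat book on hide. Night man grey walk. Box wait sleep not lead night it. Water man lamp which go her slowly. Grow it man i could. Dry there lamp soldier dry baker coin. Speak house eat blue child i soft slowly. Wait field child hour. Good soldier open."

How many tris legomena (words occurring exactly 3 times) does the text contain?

1

Frequencies: man:3, go:2, night:2, wait:2, it:2, lamp:2, slowly:2, i:2, dry:2, soldier:2, child:2, measure:1, brown:1, meat:1, book:1, on:1, hide:1, grey:1, walk:1, box:1, … (20 more, each freq 1)
Words with frequency 3: man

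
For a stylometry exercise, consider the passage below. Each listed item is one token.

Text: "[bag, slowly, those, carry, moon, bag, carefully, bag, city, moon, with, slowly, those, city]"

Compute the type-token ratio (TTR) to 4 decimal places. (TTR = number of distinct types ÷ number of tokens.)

N = 14 tokens, V = 8 types.
TTR = V / N = 8 / 14 = 0.5714

0.5714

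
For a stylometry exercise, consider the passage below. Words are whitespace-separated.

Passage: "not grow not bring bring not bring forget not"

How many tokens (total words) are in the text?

Tokens: not, grow, not, bring, bring, not, bring, forget, not
N = 9

9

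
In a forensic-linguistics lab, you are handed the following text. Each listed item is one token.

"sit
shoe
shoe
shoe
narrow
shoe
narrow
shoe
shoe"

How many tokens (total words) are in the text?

Tokens: sit, shoe, shoe, shoe, narrow, shoe, narrow, shoe, shoe
N = 9

9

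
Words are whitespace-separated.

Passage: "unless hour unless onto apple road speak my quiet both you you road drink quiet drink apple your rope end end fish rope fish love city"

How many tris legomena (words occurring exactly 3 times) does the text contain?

Frequencies: unless:2, apple:2, road:2, quiet:2, you:2, drink:2, rope:2, end:2, fish:2, hour:1, onto:1, speak:1, my:1, both:1, your:1, love:1, city:1
Words with frequency 3: (none)

0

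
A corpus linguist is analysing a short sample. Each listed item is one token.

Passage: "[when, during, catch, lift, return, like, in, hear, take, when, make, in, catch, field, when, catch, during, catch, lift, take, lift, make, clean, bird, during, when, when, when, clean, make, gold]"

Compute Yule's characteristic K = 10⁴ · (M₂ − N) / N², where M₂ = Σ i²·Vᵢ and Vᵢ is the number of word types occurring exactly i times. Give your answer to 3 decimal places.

Frequencies: when:6, catch:4, during:3, lift:3, make:3, in:2, take:2, clean:2, return:1, like:1, hear:1, field:1, bird:1, gold:1
N = 31. Frequency spectrum: V_1=6, V_2=3, V_3=3, V_4=1, V_6=1
M₂ = 1²·6 + 2²·3 + 3²·3 + 4²·1 + 6²·1 = 97
K = 10000 × (97 − 31) / 31² = 686.785

686.785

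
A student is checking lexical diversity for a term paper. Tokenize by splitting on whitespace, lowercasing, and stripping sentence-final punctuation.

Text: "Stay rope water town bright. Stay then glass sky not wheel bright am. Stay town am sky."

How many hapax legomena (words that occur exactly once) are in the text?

Frequencies: stay:3, town:2, bright:2, sky:2, am:2, rope:1, water:1, then:1, glass:1, not:1, wheel:1
Hapax (freq=1): glass, not, rope, then, water, wheel

6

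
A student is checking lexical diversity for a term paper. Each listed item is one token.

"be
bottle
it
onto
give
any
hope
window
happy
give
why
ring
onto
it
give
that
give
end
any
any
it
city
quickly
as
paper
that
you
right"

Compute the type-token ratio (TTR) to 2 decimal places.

0.68

N = 28 tokens, V = 19 types.
TTR = V / N = 19 / 28 = 0.68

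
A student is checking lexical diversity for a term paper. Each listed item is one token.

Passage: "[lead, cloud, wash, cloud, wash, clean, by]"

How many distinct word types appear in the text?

5

Distinct types: {by, clean, cloud, lead, wash}
V = 5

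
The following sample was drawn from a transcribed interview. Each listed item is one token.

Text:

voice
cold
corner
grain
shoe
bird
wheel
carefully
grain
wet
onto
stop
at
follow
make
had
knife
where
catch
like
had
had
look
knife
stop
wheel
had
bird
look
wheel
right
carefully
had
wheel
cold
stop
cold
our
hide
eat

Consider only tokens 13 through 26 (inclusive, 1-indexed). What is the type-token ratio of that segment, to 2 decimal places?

Segment tokens 13–26: at, follow, make, had, knife, where, catch, like, had, had, look, knife, stop, wheel
Segment N = 14, segment V = 11.
TTR = 11 / 14 = 0.79

0.79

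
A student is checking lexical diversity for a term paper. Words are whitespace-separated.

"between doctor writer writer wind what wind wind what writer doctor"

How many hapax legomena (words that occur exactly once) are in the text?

1

Frequencies: writer:3, wind:3, doctor:2, what:2, between:1
Hapax (freq=1): between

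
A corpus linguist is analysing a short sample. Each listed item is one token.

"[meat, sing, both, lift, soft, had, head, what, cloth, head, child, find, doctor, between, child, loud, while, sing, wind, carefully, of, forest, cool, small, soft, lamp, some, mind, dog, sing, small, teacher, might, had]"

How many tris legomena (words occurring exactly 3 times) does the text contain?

Frequencies: sing:3, soft:2, had:2, head:2, child:2, small:2, meat:1, both:1, lift:1, what:1, cloth:1, find:1, doctor:1, between:1, loud:1, while:1, wind:1, carefully:1, of:1, forest:1, … (7 more, each freq 1)
Words with frequency 3: sing

1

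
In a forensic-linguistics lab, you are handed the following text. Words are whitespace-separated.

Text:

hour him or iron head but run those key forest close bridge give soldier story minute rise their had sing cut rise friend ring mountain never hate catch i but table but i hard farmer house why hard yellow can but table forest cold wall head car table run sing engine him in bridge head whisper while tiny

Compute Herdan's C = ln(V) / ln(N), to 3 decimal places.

0.926

N = 58, V = 43.
ln(V) = 3.761200, ln(N) = 4.060443
C = 3.761200 / 4.060443 = 0.926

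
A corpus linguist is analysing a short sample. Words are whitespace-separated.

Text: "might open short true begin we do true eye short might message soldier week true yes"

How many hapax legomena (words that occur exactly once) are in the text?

Frequencies: true:3, might:2, short:2, open:1, begin:1, we:1, do:1, eye:1, message:1, soldier:1, week:1, yes:1
Hapax (freq=1): begin, do, eye, message, open, soldier, we, week, yes

9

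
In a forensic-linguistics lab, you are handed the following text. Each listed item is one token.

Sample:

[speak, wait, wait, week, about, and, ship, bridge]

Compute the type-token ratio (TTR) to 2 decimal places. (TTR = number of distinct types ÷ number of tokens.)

N = 8 tokens, V = 7 types.
TTR = V / N = 7 / 8 = 0.88

0.88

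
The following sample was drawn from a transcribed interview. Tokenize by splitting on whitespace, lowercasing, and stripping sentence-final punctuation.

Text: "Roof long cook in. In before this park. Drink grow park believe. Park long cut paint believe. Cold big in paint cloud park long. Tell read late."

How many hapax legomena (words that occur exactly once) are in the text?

Frequencies: park:4, long:3, in:3, believe:2, paint:2, roof:1, cook:1, before:1, this:1, drink:1, grow:1, cut:1, cold:1, big:1, cloud:1, tell:1, read:1, late:1
Hapax (freq=1): before, big, cloud, cold, cook, cut, drink, grow, late, read, roof, tell, this

13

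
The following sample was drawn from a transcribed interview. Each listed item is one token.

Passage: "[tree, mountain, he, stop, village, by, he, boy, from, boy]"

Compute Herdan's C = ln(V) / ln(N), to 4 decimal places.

N = 10, V = 8.
ln(V) = 2.079442, ln(N) = 2.302585
C = 2.079442 / 2.302585 = 0.9031

0.9031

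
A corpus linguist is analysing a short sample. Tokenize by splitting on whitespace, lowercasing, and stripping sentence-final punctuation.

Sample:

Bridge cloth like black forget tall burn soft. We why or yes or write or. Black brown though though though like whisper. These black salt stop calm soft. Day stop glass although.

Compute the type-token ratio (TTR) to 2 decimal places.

0.72

N = 32 tokens, V = 23 types.
TTR = V / N = 23 / 32 = 0.72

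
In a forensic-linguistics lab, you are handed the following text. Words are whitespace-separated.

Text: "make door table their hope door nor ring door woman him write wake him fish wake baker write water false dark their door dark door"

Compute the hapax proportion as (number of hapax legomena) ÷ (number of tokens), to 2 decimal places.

Frequencies: door:5, their:2, him:2, write:2, wake:2, dark:2, make:1, table:1, hope:1, nor:1, ring:1, woman:1, fish:1, baker:1, water:1, false:1
Hapax count = 10; token count = 25.
Ratio = 10 / 25 = 0.40

0.40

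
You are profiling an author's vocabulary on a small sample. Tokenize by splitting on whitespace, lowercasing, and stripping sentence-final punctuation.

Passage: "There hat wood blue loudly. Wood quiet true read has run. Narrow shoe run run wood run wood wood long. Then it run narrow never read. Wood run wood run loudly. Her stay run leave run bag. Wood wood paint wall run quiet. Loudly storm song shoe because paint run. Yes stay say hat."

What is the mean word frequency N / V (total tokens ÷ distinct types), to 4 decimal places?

2.0000

N = 54 tokens, V = 27 types.
Mean frequency = N / V = 54 / 27 = 2.0000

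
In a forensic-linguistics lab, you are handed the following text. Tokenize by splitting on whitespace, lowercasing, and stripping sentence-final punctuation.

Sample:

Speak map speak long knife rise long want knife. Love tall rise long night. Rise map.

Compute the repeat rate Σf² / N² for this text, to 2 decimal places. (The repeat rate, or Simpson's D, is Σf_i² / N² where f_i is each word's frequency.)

Frequencies: long:3, rise:3, speak:2, map:2, knife:2, want:1, love:1, tall:1, night:1
Σf² = 34; N² = 256
Repeat rate = 34 / 256 = 0.13

0.13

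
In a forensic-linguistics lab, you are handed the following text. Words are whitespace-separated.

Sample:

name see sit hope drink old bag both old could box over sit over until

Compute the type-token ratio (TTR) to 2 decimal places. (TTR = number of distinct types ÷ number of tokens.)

N = 15 tokens, V = 12 types.
TTR = V / N = 12 / 15 = 0.80

0.80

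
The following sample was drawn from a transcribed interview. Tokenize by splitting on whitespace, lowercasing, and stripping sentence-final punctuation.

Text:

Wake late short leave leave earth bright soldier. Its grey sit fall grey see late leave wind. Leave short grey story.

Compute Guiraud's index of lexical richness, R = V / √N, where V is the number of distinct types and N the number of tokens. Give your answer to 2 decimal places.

3.06

N = 21, V = 14.
√N = 4.582576
R = 14 / 4.582576 = 3.06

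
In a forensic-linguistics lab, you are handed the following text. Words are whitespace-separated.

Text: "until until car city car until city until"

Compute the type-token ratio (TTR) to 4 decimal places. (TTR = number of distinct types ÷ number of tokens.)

N = 8 tokens, V = 3 types.
TTR = V / N = 3 / 8 = 0.3750

0.3750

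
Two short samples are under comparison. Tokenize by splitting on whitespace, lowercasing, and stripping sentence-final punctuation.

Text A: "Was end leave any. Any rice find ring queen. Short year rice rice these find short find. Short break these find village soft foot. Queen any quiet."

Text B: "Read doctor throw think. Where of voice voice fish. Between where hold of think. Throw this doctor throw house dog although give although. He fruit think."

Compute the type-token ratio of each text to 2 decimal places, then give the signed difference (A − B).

TTR(A) = 16/27 = 0.59
TTR(B) = 17/26 = 0.65
Difference = 0.59 − 0.65 = -0.06

-0.06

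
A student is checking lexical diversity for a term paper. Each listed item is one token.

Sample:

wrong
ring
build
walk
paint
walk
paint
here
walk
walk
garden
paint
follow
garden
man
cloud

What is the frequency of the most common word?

4

Frequencies: walk:4, paint:3, garden:2, wrong:1, ring:1, build:1, here:1, follow:1, man:1, cloud:1
Most common: 'walk' with frequency 4.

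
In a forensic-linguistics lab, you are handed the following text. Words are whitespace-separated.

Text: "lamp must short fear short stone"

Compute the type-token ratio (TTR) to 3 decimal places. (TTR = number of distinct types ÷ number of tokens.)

N = 6 tokens, V = 5 types.
TTR = V / N = 5 / 6 = 0.833

0.833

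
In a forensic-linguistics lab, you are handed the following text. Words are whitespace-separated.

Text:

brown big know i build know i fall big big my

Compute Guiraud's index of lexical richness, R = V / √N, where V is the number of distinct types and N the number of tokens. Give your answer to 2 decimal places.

2.11

N = 11, V = 7.
√N = 3.316625
R = 7 / 3.316625 = 2.11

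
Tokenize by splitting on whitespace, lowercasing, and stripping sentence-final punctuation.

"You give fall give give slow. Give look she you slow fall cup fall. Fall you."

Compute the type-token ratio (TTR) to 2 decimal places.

0.44

N = 16 tokens, V = 7 types.
TTR = V / N = 7 / 16 = 0.44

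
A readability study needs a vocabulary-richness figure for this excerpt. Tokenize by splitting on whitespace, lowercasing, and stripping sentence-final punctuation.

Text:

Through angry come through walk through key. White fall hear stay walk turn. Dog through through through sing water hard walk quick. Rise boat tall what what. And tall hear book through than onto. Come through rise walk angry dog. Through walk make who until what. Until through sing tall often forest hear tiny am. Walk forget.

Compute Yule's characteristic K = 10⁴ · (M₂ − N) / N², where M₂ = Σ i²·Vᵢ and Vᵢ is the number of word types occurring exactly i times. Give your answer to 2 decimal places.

Frequencies: through:10, walk:6, hear:3, tall:3, what:3, angry:2, come:2, dog:2, sing:2, rise:2, until:2, key:1, white:1, fall:1, stay:1, turn:1, water:1, hard:1, quick:1, boat:1, … (11 more, each freq 1)
N = 57. Frequency spectrum: V_1=20, V_2=6, V_3=3, V_6=1, V_10=1
M₂ = 1²·20 + 2²·6 + 3²·3 + 6²·1 + 10²·1 = 207
K = 10000 × (207 − 57) / 57² = 461.68

461.68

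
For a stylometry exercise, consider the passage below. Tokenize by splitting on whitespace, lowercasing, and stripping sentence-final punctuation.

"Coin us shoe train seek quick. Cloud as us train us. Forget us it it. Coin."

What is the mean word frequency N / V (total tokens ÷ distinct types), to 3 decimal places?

N = 16 tokens, V = 10 types.
Mean frequency = N / V = 16 / 10 = 1.600

1.600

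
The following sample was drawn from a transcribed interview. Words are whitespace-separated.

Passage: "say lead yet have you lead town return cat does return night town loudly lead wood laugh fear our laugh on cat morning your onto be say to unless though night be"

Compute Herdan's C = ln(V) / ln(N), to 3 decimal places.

0.905

N = 32, V = 23.
ln(V) = 3.135494, ln(N) = 3.465736
C = 3.135494 / 3.465736 = 0.905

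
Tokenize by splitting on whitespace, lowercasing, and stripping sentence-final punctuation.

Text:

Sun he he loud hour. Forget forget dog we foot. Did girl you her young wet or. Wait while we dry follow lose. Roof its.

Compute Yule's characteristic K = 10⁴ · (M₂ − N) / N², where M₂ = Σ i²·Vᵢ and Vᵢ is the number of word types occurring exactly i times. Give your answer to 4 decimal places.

Frequencies: he:2, forget:2, we:2, sun:1, loud:1, hour:1, dog:1, foot:1, did:1, girl:1, you:1, her:1, young:1, wet:1, or:1, wait:1, while:1, dry:1, follow:1, lose:1, … (2 more, each freq 1)
N = 25. Frequency spectrum: V_1=19, V_2=3
M₂ = 1²·19 + 2²·3 = 31
K = 10000 × (31 − 25) / 25² = 96.0000

96.0000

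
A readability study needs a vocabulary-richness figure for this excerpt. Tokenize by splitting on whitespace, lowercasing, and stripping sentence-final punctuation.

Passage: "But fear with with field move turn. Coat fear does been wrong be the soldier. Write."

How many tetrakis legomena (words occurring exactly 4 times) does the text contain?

Frequencies: fear:2, with:2, but:1, field:1, move:1, turn:1, coat:1, does:1, been:1, wrong:1, be:1, the:1, soldier:1, write:1
Words with frequency 4: (none)

0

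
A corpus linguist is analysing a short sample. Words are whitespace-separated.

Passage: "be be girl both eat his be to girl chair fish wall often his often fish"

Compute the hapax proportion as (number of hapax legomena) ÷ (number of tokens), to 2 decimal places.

Frequencies: be:3, girl:2, his:2, fish:2, often:2, both:1, eat:1, to:1, chair:1, wall:1
Hapax count = 5; token count = 16.
Ratio = 5 / 16 = 0.31

0.31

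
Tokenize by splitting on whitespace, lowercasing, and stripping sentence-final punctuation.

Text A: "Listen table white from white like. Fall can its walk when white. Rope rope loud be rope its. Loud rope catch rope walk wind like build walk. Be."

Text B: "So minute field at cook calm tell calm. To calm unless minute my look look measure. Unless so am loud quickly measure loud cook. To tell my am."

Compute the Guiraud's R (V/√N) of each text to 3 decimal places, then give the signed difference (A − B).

A: V=16, N=28, R=3.024
B: V=15, N=28, R=2.835
Difference = 3.024 − 2.835 = 0.189

0.189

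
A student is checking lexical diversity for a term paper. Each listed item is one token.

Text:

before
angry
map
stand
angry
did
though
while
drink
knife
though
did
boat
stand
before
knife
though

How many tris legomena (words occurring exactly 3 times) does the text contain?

1

Frequencies: though:3, before:2, angry:2, stand:2, did:2, knife:2, map:1, while:1, drink:1, boat:1
Words with frequency 3: though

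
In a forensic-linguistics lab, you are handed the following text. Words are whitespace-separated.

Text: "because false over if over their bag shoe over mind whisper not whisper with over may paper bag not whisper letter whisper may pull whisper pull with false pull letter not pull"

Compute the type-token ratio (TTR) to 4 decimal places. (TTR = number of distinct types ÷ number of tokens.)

N = 32 tokens, V = 15 types.
TTR = V / N = 15 / 32 = 0.4688

0.4688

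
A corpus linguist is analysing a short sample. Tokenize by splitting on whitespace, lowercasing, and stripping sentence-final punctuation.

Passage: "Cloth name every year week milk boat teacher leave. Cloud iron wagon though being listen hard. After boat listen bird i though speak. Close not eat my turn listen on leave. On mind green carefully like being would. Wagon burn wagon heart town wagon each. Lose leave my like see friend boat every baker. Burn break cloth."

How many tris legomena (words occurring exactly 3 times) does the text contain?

3

Frequencies: wagon:4, boat:3, leave:3, listen:3, cloth:2, every:2, though:2, being:2, my:2, on:2, like:2, burn:2, name:1, year:1, week:1, milk:1, teacher:1, cloud:1, iron:1, hard:1, … (20 more, each freq 1)
Words with frequency 3: boat, leave, listen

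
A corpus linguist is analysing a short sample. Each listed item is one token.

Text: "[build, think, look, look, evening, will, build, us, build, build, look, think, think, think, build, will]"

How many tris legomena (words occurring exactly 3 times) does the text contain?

Frequencies: build:5, think:4, look:3, will:2, evening:1, us:1
Words with frequency 3: look

1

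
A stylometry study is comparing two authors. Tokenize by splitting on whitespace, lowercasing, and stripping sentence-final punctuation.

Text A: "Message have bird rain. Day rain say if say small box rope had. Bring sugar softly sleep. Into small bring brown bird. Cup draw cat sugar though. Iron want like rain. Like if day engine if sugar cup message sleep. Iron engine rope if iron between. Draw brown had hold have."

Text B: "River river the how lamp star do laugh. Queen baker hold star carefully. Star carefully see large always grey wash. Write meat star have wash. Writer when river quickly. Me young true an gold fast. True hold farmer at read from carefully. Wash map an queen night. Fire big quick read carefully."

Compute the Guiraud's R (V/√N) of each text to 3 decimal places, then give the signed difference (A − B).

-1.350

A: V=27, N=51, R=3.781
B: V=37, N=52, R=5.131
Difference = 3.781 − 5.131 = -1.350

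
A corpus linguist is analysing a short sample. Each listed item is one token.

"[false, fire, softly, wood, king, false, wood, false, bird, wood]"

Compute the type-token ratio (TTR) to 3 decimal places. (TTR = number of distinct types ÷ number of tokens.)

0.600

N = 10 tokens, V = 6 types.
TTR = V / N = 6 / 10 = 0.600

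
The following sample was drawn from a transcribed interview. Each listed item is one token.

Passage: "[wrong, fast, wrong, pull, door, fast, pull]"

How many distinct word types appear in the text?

4

Distinct types: {door, fast, pull, wrong}
V = 4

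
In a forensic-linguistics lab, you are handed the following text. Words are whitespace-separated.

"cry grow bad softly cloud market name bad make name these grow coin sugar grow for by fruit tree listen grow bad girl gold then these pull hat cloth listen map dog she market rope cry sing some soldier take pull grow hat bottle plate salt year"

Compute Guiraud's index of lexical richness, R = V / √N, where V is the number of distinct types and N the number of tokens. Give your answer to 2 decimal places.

N = 47, V = 34.
√N = 6.855655
R = 34 / 6.855655 = 4.96

4.96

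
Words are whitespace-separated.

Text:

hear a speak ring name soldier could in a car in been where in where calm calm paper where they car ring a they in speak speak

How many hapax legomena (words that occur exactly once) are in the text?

Frequencies: in:4, a:3, speak:3, where:3, ring:2, car:2, calm:2, they:2, hear:1, name:1, soldier:1, could:1, been:1, paper:1
Hapax (freq=1): been, could, hear, name, paper, soldier

6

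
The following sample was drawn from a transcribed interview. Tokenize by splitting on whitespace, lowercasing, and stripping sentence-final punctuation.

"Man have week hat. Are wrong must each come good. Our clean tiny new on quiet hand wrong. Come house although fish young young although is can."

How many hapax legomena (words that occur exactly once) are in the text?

19

Frequencies: wrong:2, come:2, although:2, young:2, man:1, have:1, week:1, hat:1, are:1, must:1, each:1, good:1, our:1, clean:1, tiny:1, new:1, on:1, quiet:1, hand:1, house:1, … (3 more, each freq 1)
Hapax (freq=1): are, can, clean, each, fish, good, hand, hat, have, house, is, man, must, new, on, our, quiet, tiny, week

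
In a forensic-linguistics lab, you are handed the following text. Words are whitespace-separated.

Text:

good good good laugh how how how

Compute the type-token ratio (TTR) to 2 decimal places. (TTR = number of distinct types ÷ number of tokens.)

N = 7 tokens, V = 3 types.
TTR = V / N = 3 / 7 = 0.43

0.43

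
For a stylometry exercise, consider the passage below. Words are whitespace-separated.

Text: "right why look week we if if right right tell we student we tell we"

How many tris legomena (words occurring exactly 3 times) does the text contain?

Frequencies: we:4, right:3, if:2, tell:2, why:1, look:1, week:1, student:1
Words with frequency 3: right

1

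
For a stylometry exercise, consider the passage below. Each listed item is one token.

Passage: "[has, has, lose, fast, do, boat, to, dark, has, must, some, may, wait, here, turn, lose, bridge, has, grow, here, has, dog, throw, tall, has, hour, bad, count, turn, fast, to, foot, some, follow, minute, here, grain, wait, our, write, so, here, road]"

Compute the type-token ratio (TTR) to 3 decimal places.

0.674

N = 43 tokens, V = 29 types.
TTR = V / N = 29 / 43 = 0.674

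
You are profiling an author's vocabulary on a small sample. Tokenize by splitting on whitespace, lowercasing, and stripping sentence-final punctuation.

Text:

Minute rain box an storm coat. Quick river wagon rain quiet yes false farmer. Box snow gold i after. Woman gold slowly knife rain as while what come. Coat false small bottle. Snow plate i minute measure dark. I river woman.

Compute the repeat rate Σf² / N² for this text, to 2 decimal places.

0.04

Frequencies: rain:3, i:3, minute:2, box:2, coat:2, river:2, false:2, snow:2, gold:2, woman:2, an:1, storm:1, quick:1, wagon:1, quiet:1, yes:1, farmer:1, after:1, slowly:1, knife:1, … (9 more, each freq 1)
Σf² = 69; N² = 1681
Repeat rate = 69 / 1681 = 0.04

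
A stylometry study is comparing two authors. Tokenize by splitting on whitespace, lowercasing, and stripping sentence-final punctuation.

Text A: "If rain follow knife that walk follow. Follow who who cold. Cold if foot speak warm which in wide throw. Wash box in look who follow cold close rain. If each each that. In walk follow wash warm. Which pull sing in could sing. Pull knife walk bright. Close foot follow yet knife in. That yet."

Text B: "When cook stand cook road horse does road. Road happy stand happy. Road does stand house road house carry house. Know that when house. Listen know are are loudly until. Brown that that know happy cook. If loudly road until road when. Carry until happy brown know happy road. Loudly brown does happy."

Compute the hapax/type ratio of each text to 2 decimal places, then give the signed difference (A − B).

0.10

A: hapax=7, V=25, ratio=0.28
B: hapax=3, V=17, ratio=0.18
Difference = 0.28 − 0.18 = 0.10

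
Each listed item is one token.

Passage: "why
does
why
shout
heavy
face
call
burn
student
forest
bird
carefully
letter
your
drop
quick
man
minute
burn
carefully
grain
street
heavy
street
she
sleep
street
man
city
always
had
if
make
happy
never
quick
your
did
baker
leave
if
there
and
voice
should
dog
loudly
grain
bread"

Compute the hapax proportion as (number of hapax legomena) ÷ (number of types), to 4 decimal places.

Frequencies: street:3, why:2, heavy:2, burn:2, carefully:2, your:2, quick:2, man:2, grain:2, if:2, does:1, shout:1, face:1, call:1, student:1, forest:1, bird:1, letter:1, drop:1, minute:1, … (18 more, each freq 1)
Hapax count = 28; type count = 38.
Ratio = 28 / 38 = 0.7368

0.7368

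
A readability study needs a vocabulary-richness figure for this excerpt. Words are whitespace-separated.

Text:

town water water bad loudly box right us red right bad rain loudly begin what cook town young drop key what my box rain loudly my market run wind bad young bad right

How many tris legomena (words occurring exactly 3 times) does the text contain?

2

Frequencies: bad:4, loudly:3, right:3, town:2, water:2, box:2, rain:2, what:2, young:2, my:2, us:1, red:1, begin:1, cook:1, drop:1, key:1, market:1, run:1, wind:1
Words with frequency 3: loudly, right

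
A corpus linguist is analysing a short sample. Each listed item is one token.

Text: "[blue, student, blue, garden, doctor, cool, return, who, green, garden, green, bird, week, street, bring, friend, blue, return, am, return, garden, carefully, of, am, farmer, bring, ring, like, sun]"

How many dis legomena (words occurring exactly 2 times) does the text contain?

3

Frequencies: blue:3, garden:3, return:3, green:2, bring:2, am:2, student:1, doctor:1, cool:1, who:1, bird:1, week:1, street:1, friend:1, carefully:1, of:1, farmer:1, ring:1, like:1, sun:1
Words with frequency 2: am, bring, green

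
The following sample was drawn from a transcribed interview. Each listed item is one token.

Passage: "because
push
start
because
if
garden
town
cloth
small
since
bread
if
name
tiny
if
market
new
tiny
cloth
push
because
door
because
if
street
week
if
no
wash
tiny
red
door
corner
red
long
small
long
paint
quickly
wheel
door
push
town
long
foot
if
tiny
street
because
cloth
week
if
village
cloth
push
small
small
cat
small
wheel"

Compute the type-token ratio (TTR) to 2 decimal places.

N = 60 tokens, V = 28 types.
TTR = V / N = 28 / 60 = 0.47

0.47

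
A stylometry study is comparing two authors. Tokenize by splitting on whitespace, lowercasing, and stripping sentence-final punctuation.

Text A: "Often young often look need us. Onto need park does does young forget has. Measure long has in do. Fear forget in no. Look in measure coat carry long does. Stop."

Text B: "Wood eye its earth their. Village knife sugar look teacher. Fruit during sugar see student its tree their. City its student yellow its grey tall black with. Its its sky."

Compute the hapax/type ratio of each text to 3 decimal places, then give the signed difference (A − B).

-0.344

A: hapax=9, V=19, ratio=0.474
B: hapax=18, V=22, ratio=0.818
Difference = 0.474 − 0.818 = -0.344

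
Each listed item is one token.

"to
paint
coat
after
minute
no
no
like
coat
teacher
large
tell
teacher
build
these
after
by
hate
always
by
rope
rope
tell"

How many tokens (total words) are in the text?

Tokens: to, paint, coat, after, minute, no, no, like, coat, teacher, large, tell, teacher, build, these, after, by, hate, always, by, rope, rope, tell
N = 23

23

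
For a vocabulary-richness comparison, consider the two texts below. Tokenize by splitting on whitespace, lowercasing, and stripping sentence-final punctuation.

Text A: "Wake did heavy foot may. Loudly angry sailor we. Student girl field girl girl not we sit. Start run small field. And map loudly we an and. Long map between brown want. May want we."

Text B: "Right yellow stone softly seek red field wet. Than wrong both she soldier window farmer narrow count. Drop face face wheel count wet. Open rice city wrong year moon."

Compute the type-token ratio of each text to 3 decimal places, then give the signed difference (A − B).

TTR(A) = 24/35 = 0.686
TTR(B) = 25/29 = 0.862
Difference = 0.686 − 0.862 = -0.176

-0.176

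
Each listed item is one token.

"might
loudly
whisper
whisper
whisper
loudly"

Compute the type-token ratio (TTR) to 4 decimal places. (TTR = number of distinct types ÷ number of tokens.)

0.5000

N = 6 tokens, V = 3 types.
TTR = V / N = 3 / 6 = 0.5000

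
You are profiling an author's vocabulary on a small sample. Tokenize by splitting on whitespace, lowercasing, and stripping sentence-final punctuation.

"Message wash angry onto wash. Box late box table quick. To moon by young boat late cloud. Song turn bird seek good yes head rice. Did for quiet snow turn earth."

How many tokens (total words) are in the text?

31

Tokens: message, wash, angry, onto, wash, box, late, box, table, quick, to, moon, by, young, boat, late, cloud, song, turn, bird, seek, good, yes, head, rice, did, for, quiet, snow, turn, earth
N = 31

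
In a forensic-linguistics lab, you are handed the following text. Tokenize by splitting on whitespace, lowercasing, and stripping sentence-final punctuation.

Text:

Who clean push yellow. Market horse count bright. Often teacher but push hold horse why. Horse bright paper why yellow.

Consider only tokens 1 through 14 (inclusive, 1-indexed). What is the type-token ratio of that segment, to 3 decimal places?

Segment tokens 1–14: who, clean, push, yellow, market, horse, count, bright, often, teacher, but, push, hold, horse
Segment N = 14, segment V = 12.
TTR = 12 / 14 = 0.857

0.857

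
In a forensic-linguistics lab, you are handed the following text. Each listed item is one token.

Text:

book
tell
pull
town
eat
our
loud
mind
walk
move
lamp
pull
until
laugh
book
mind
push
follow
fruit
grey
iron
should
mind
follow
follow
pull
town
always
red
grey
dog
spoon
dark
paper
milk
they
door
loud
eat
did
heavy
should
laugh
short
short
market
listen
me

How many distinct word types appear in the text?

Distinct types: {always, book, dark, did, dog, door, eat, follow, fruit, grey, heavy, iron, lamp, laugh, listen, loud, market, me, milk, mind, move, our, paper, pull, push, red, short, should, spoon, tell, they, town, until, walk}
V = 34

34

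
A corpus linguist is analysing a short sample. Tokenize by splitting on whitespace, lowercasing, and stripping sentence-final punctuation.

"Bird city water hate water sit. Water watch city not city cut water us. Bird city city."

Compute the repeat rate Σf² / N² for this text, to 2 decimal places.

0.18

Frequencies: city:5, water:4, bird:2, hate:1, sit:1, watch:1, not:1, cut:1, us:1
Σf² = 51; N² = 289
Repeat rate = 51 / 289 = 0.18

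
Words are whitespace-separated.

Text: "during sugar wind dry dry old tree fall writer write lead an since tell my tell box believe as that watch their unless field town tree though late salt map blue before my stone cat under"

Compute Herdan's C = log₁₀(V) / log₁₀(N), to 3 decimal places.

0.967

N = 36, V = 32.
log₁₀(V) = 1.505150, log₁₀(N) = 1.556303
C = 1.505150 / 1.556303 = 0.967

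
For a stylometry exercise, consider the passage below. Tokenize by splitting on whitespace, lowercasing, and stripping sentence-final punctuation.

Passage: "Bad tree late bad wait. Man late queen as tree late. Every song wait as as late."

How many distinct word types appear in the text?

9

Distinct types: {as, bad, every, late, man, queen, song, tree, wait}
V = 9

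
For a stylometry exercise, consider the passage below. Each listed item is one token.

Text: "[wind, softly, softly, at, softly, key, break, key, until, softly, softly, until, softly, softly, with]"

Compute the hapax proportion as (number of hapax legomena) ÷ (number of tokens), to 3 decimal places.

0.267

Frequencies: softly:7, key:2, until:2, wind:1, at:1, break:1, with:1
Hapax count = 4; token count = 15.
Ratio = 4 / 15 = 0.267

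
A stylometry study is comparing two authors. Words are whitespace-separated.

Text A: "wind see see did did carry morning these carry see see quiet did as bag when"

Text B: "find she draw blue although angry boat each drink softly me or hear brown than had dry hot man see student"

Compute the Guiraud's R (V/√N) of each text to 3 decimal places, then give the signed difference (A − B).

-2.083

A: V=10, N=16, R=2.500
B: V=21, N=21, R=4.583
Difference = 2.500 − 4.583 = -2.083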